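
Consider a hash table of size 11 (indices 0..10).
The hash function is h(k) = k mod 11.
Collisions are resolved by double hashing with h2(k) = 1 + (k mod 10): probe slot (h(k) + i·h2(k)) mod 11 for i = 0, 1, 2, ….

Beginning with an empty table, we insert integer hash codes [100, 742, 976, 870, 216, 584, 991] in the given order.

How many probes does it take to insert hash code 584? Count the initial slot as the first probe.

100 hashes to 1; slot 1 is free -> place at 1.
742 hashes to 5; slot 5 is free -> place at 5.
976 hashes to 8; slot 8 is free -> place at 8.
870 hashes to 1, h2=1; 1 taken -> place at 2.
216 hashes to 7; slot 7 is free -> place at 7.
584 hashes to 1, h2=5; 1 taken -> place at 6.
991 hashes to 1, h2=2; 1 taken -> place at 3.
Table: [., 100, 870, 991, ., 742, 584, 216, 976, ., .]

2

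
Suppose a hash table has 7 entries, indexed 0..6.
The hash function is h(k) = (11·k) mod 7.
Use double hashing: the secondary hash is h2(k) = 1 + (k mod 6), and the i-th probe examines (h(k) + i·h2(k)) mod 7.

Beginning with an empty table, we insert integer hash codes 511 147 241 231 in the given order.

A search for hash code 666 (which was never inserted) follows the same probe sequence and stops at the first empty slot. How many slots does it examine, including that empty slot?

511 hashes to 0; slot 0 is free → place at 0.
147 hashes to 0, h2=4; 0 taken → place at 4.
241 hashes to 5; slot 5 is free → place at 5.
231 hashes to 0, h2=4; 0,4 taken → place at 1.
Table: [511, 231, —, —, 147, 241, —]
Lookup 666: h=4, h2=1, probe 4,5,6 → slot 6 empty, not found.

3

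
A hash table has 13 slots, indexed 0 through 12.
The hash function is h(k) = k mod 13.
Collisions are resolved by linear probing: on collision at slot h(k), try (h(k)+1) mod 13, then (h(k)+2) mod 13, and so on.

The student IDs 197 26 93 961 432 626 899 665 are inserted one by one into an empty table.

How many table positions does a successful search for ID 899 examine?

5

Insert 197: h=2, slot 2 empty -> index 2.
Insert 26: h=0, slot 0 empty -> index 0.
Insert 93: h=2, slot 2 occupied -> index 3.
Insert 961: h=12, slot 12 empty -> index 12.
Insert 432: h=3, slot 3 occupied -> index 4.
Insert 626: h=2, slots 2,3,4 occupied -> index 5.
Insert 899: h=2, slots 2,3,4,5 occupied -> index 6.
Insert 665: h=2, slots 2,3,4,5,6 occupied -> index 7.
Table: [26, —, 197, 93, 432, 626, 899, 665, —, —, —, —, 961]
Lookup 899: h=2, probe 2,3,4,5,6 → found at 6.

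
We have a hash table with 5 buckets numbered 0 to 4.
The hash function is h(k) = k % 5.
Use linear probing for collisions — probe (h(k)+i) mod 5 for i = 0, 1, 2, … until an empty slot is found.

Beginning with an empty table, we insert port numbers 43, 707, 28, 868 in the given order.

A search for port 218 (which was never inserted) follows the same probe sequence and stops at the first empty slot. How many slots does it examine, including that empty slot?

43 hashes to 3; slot 3 is free -> place at 3.
707 hashes to 2; slot 2 is free -> place at 2.
28 hashes to 3; 3 taken -> place at 4.
868 hashes to 3; 3,4 taken -> place at 0.
Table: [868, ., 707, 43, 28]
Lookup 218: h=3, probe 3,4,0,1 → slot 1 empty, not found.

4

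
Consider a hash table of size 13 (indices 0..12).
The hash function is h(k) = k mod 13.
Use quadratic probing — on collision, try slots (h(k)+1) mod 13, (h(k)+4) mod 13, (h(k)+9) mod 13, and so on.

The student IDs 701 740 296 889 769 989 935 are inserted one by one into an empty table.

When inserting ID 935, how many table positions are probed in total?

701: h=12 -> slot 12
740: h=12, probe 12,0 -> slot 0
296: h=10 -> slot 10
889: h=5 -> slot 5
769: h=2 -> slot 2
989: h=1 -> slot 1
935: h=12, probe 12,0,3 -> slot 3
Table: [740, 989, 769, 935, -, 889, -, -, -, -, 296, -, 701]

3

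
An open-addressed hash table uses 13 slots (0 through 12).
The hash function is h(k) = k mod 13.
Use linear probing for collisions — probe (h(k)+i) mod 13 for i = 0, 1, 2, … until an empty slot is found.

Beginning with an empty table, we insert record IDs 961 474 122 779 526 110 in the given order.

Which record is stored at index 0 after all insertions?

779

961: h=12 → slot 12
474: h=6 → slot 6
122: h=5 → slot 5
779: h=12, probe 12,0 → slot 0
526: h=6, probe 6,7 → slot 7
110: h=6, probe 6,7,8 → slot 8
Table: [779, —, —, —, —, 122, 474, 526, 110, —, —, —, 961]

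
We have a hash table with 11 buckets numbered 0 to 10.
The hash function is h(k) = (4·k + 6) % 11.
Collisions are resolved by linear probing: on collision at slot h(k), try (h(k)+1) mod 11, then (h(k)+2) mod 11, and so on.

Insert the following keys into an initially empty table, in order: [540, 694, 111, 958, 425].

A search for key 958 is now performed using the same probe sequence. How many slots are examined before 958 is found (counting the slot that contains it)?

4

540 hashes to 10; slot 10 is free → place at 10.
694 hashes to 10; 10 taken → place at 0.
111 hashes to 10; 10,0 taken → place at 1.
958 hashes to 10; 10,0,1 taken → place at 2.
425 hashes to 1; 1,2 taken → place at 3.
Table: [694, 111, 958, 425, ., ., ., ., ., ., 540]
Lookup 958: h=10, probe 10,0,1,2 → found at 2.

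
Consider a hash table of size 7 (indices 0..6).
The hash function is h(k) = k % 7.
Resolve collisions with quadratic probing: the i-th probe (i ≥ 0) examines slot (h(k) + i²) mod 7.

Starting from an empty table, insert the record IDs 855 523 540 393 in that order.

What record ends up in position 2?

855: h=1 → slot 1
523: h=5 → slot 5
540: h=1, probe 1,2 → slot 2
393: h=1, probe 1,2,5,3 → slot 3
Table: [_, 855, 540, 393, _, 523, _]

540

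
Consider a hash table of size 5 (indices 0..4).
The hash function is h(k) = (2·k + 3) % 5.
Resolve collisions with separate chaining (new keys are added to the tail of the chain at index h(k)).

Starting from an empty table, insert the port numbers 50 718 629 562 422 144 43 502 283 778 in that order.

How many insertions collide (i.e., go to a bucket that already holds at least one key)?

Insert 50: h=3, bucket 3 empty -> new chain.
Insert 718: h=4, bucket 4 empty -> new chain.
Insert 629: h=1, bucket 1 empty -> new chain.
Insert 562: h=2, bucket 2 empty -> new chain.
Insert 422: h=2, bucket 2 nonempty -> append to chain.
Insert 144: h=1, bucket 1 nonempty -> append to chain.
Insert 43: h=4, bucket 4 nonempty -> append to chain.
Insert 502: h=2, bucket 2 nonempty -> append to chain.
Insert 283: h=4, bucket 4 nonempty -> append to chain.
Insert 778: h=4, bucket 4 nonempty -> append to chain.
Final buckets:
0: .
1: 629 -> 144
2: 562 -> 422 -> 502
3: 50
4: 718 -> 43 -> 283 -> 778

6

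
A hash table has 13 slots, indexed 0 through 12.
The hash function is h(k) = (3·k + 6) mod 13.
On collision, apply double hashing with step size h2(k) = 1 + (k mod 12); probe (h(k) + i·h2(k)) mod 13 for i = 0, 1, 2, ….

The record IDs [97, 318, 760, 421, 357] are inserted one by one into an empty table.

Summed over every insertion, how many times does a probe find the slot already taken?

97: h=11 => slot 11
318: h=11, h2=7, probe 11,5 => slot 5
760: h=11, h2=5, probe 11,3 => slot 3
421: h=8 => slot 8
357: h=11, h2=10, probe 11,8,5,2 => slot 2
Table: [—, —, 357, 760, —, 318, —, —, 421, —, —, 97, —]

5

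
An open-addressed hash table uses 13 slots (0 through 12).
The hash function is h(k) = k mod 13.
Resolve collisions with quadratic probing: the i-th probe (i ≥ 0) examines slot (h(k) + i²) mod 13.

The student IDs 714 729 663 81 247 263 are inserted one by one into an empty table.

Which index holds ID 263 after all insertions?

7

714 hashes to 12; slot 12 is free → place at 12.
729 hashes to 1; slot 1 is free → place at 1.
663 hashes to 0; slot 0 is free → place at 0.
81 hashes to 3; slot 3 is free → place at 3.
247 hashes to 0; 0,1 taken → place at 4.
263 hashes to 3; 3,4 taken → place at 7.
Table: [663, 729, _, 81, 247, _, _, 263, _, _, _, _, 714]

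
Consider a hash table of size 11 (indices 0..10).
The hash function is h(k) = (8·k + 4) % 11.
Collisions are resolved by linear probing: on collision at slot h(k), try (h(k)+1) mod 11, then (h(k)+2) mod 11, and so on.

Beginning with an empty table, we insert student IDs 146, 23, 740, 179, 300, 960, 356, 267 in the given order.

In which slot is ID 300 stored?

9

Insert 146: h=6, slot 6 empty => index 6.
Insert 23: h=1, slot 1 empty => index 1.
Insert 740: h=6, slot 6 occupied => index 7.
Insert 179: h=6, slots 6,7 occupied => index 8.
Insert 300: h=6, slots 6,7,8 occupied => index 9.
Insert 960: h=6, slots 6,7,8,9 occupied => index 10.
Insert 356: h=3, slot 3 empty => index 3.
Insert 267: h=6, slots 6,7,8,9,10 occupied => index 0.
Table: [267, 23, _, 356, _, _, 146, 740, 179, 300, 960]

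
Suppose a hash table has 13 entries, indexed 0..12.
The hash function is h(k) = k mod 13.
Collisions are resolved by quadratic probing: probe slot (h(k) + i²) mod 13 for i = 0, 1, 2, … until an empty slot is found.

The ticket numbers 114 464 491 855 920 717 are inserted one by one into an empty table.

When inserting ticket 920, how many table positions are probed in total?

4

Insert 114: h=10, slot 10 empty -> index 10.
Insert 464: h=9, slot 9 empty -> index 9.
Insert 491: h=10, slot 10 occupied -> index 11.
Insert 855: h=10, slots 10,11 occupied -> index 1.
Insert 920: h=10, slots 10,11,1 occupied -> index 6.
Insert 717: h=2, slot 2 empty -> index 2.
Table: [., 855, 717, ., ., ., 920, ., ., 464, 114, 491, .]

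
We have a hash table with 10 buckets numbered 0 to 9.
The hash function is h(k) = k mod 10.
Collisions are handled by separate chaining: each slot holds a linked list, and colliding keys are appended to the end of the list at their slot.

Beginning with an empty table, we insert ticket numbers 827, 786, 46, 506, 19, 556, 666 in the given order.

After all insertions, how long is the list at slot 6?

5

827 → bucket 7
786 → bucket 6
46 → bucket 6 (collision)
506 → bucket 6 (collision)
19 → bucket 9
556 → bucket 6 (collision)
666 → bucket 6 (collision)
Final buckets:
0: .
1: .
2: .
3: .
4: .
5: .
6: 786 -> 46 -> 506 -> 556 -> 666
7: 827
8: .
9: 19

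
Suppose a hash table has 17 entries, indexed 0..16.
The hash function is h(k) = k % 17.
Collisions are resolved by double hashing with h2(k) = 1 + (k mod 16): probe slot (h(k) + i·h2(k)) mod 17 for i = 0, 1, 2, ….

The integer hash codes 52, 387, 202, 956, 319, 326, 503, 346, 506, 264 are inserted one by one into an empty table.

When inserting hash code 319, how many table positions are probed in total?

52: h=1 → slot 1
387: h=13 → slot 13
202: h=15 → slot 15
956: h=4 → slot 4
319: h=13, h2=16, probe 13,12 → slot 12
326: h=3 → slot 3
503: h=10 → slot 10
346: h=6 → slot 6
506: h=13, h2=11, probe 13,7 → slot 7
264: h=9 → slot 9
Table: [∅, 52, ∅, 326, 956, ∅, 346, 506, ∅, 264, 503, ∅, 319, 387, ∅, 202, ∅]

2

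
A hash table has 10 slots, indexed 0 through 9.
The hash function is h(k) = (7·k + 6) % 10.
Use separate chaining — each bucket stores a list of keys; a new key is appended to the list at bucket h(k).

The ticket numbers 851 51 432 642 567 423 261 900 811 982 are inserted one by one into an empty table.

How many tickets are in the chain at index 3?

4

851 → bucket 3
51 → bucket 3 (collision)
432 → bucket 0
642 → bucket 0 (collision)
567 → bucket 5
423 → bucket 7
261 → bucket 3 (collision)
900 → bucket 6
811 → bucket 3 (collision)
982 → bucket 0 (collision)
Final buckets:
0: 432 -> 642 -> 982
1: _
2: _
3: 851 -> 51 -> 261 -> 811
4: _
5: 567
6: 900
7: 423
8: _
9: _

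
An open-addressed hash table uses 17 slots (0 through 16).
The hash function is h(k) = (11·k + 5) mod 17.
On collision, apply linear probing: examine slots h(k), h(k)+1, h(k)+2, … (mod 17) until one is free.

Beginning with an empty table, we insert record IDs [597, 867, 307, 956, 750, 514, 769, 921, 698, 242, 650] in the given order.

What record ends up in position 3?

242

Insert 597: h=10, slot 10 empty -> index 10.
Insert 867: h=5, slot 5 empty -> index 5.
Insert 307: h=16, slot 16 empty -> index 16.
Insert 956: h=15, slot 15 empty -> index 15.
Insert 750: h=10, slot 10 occupied -> index 11.
Insert 514: h=15, slots 15,16 occupied -> index 0.
Insert 769: h=15, slots 15,16,0 occupied -> index 1.
Insert 921: h=4, slot 4 empty -> index 4.
Insert 698: h=16, slots 16,0,1 occupied -> index 2.
Insert 242: h=15, slots 15,16,0,1,2 occupied -> index 3.
Insert 650: h=15, slots 15,16,0,1,2,3,4,5 occupied -> index 6.
Table: [514, 769, 698, 242, 921, 867, 650, -, -, -, 597, 750, -, -, -, 956, 307]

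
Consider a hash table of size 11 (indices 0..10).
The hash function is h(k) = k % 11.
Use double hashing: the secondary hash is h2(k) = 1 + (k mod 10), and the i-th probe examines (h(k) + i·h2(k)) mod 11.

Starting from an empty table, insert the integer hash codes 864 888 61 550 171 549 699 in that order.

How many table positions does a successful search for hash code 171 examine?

864: h=6 -> slot 6
888: h=8 -> slot 8
61: h=6, h2=2, probe 6,8,10 -> slot 10
550: h=0 -> slot 0
171: h=6, h2=2, probe 6,8,10,1 -> slot 1
549: h=10, h2=10, probe 10,9 -> slot 9
699: h=6, h2=10, probe 6,5 -> slot 5
Table: [550, 171, ., ., ., 699, 864, ., 888, 549, 61]
Lookup 171: h=6, h2=2, probe 6,8,10,1 → found at 1.

4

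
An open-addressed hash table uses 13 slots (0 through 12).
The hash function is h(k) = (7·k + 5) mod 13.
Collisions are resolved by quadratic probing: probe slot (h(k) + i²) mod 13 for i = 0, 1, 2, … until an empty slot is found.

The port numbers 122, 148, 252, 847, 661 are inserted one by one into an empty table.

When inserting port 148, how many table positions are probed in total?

122 hashes to 1; slot 1 is free -> place at 1.
148 hashes to 1; 1 taken -> place at 2.
252 hashes to 1; 1,2 taken -> place at 5.
847 hashes to 6; slot 6 is free -> place at 6.
661 hashes to 4; slot 4 is free -> place at 4.
Table: [., 122, 148, ., 661, 252, 847, ., ., ., ., ., .]

2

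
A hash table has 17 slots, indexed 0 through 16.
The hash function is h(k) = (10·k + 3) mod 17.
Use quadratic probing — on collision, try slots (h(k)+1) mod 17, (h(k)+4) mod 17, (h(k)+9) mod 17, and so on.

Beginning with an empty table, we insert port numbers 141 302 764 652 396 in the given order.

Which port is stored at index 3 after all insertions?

141: h=2 → slot 2
302: h=14 → slot 14
764: h=10 → slot 10
652: h=12 → slot 12
396: h=2, probe 2,3 → slot 3
Table: [_, _, 141, 396, _, _, _, _, _, _, 764, _, 652, _, 302, _, _]

396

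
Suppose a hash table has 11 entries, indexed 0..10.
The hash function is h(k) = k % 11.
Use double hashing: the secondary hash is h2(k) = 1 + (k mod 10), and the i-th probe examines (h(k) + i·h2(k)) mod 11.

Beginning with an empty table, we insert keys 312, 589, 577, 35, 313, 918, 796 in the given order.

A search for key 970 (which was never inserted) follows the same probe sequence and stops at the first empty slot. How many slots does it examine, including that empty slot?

312: h=4 → slot 4
589: h=6 → slot 6
577: h=5 → slot 5
35: h=2 → slot 2
313: h=5, h2=4, probe 5,9 → slot 9
918: h=5, h2=9, probe 5,3 → slot 3
796: h=4, h2=7, probe 4,0 → slot 0
Table: [796, ., 35, 918, 312, 577, 589, ., ., 313, .]
Lookup 970: h=2, h2=1, probe 2,3,4,5,6,7 → slot 7 empty, not found.

6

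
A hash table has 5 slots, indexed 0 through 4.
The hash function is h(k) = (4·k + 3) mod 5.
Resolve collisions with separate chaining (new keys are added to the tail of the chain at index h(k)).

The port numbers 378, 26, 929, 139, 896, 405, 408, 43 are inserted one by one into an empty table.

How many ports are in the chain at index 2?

Insert 378: h=0, bucket 0 empty -> new chain.
Insert 26: h=2, bucket 2 empty -> new chain.
Insert 929: h=4, bucket 4 empty -> new chain.
Insert 139: h=4, bucket 4 nonempty -> append to chain.
Insert 896: h=2, bucket 2 nonempty -> append to chain.
Insert 405: h=3, bucket 3 empty -> new chain.
Insert 408: h=0, bucket 0 nonempty -> append to chain.
Insert 43: h=0, bucket 0 nonempty -> append to chain.
Final buckets:
0: 378 -> 408 -> 43
1: ∅
2: 26 -> 896
3: 405
4: 929 -> 139

2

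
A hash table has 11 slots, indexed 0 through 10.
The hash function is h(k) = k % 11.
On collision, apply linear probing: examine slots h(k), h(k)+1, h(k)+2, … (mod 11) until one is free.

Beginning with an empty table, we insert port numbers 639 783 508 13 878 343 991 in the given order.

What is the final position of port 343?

Insert 639: h=1, slot 1 empty → index 1.
Insert 783: h=2, slot 2 empty → index 2.
Insert 508: h=2, slot 2 occupied → index 3.
Insert 13: h=2, slots 2,3 occupied → index 4.
Insert 878: h=9, slot 9 empty → index 9.
Insert 343: h=2, slots 2,3,4 occupied → index 5.
Insert 991: h=1, slots 1,2,3,4,5 occupied → index 6.
Table: [—, 639, 783, 508, 13, 343, 991, —, —, 878, —]

5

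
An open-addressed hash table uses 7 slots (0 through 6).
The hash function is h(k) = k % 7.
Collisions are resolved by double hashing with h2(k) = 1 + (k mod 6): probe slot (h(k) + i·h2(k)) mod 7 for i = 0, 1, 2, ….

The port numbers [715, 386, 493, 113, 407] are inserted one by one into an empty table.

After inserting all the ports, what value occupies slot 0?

Insert 715: h=1, slot 1 empty -> index 1.
Insert 386: h=1, h2=3, slot 1 occupied -> index 4.
Insert 493: h=3, slot 3 empty -> index 3.
Insert 113: h=1, h2=6, slot 1 occupied -> index 0.
Insert 407: h=1, h2=6, slots 1,0 occupied -> index 6.
Table: [113, 715, ., 493, 386, ., 407]

113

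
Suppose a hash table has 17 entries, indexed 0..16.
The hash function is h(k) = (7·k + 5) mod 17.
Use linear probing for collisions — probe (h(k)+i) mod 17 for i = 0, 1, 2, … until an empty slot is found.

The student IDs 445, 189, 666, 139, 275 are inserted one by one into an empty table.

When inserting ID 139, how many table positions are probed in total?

445 hashes to 9; slot 9 is free => place at 9.
189 hashes to 2; slot 2 is free => place at 2.
666 hashes to 9; 9 taken => place at 10.
139 hashes to 9; 9,10 taken => place at 11.
275 hashes to 9; 9,10,11 taken => place at 12.
Table: [—, —, 189, —, —, —, —, —, —, 445, 666, 139, 275, —, —, —, —]

3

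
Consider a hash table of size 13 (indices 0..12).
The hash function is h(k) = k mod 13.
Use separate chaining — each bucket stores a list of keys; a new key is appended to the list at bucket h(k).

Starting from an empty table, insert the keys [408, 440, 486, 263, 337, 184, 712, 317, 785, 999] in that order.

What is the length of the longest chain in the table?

Insert 408: h=5, bucket 5 empty → new chain.
Insert 440: h=11, bucket 11 empty → new chain.
Insert 486: h=5, bucket 5 nonempty → append to chain.
Insert 263: h=3, bucket 3 empty → new chain.
Insert 337: h=12, bucket 12 empty → new chain.
Insert 184: h=2, bucket 2 empty → new chain.
Insert 712: h=10, bucket 10 empty → new chain.
Insert 317: h=5, bucket 5 nonempty → append to chain.
Insert 785: h=5, bucket 5 nonempty → append to chain.
Insert 999: h=11, bucket 11 nonempty → append to chain.
Final buckets:
0: ∅
1: ∅
2: 184
3: 263
4: ∅
5: 408 -> 486 -> 317 -> 785
6: ∅
7: ∅
8: ∅
9: ∅
10: 712
11: 440 -> 999
12: 337

4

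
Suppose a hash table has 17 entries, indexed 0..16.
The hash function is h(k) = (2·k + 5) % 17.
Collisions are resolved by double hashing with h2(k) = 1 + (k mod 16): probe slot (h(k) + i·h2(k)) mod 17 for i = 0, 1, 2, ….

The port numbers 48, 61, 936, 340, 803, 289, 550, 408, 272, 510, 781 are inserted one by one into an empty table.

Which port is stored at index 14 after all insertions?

408

48: h=16 => slot 16
61: h=8 => slot 8
936: h=7 => slot 7
340: h=5 => slot 5
803: h=13 => slot 13
289: h=5, h2=2, probe 5,7,9 => slot 9
550: h=0 => slot 0
408: h=5, h2=9, probe 5,14 => slot 14
272: h=5, h2=1, probe 5,6 => slot 6
510: h=5, h2=15, probe 5,3 => slot 3
781: h=3, h2=14, probe 3,0,14,11 => slot 11
Table: [550, ∅, ∅, 510, ∅, 340, 272, 936, 61, 289, ∅, 781, ∅, 803, 408, ∅, 48]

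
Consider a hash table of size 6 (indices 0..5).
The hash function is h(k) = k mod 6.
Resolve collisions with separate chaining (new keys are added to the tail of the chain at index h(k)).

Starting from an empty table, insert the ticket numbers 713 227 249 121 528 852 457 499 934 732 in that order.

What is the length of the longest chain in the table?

713 -> bucket 5
227 -> bucket 5 (collision)
249 -> bucket 3
121 -> bucket 1
528 -> bucket 0
852 -> bucket 0 (collision)
457 -> bucket 1 (collision)
499 -> bucket 1 (collision)
934 -> bucket 4
732 -> bucket 0 (collision)
Final buckets:
0: 528 -> 852 -> 732
1: 121 -> 457 -> 499
2: ∅
3: 249
4: 934
5: 713 -> 227

3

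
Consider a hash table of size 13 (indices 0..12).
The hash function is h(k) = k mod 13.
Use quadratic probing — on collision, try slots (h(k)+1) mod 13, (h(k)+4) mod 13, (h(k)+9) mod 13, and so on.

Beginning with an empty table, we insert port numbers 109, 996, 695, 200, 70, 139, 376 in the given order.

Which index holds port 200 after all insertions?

Insert 109: h=5, slot 5 empty => index 5.
Insert 996: h=8, slot 8 empty => index 8.
Insert 695: h=6, slot 6 empty => index 6.
Insert 200: h=5, slots 5,6 occupied => index 9.
Insert 70: h=5, slots 5,6,9 occupied => index 1.
Insert 139: h=9, slot 9 occupied => index 10.
Insert 376: h=12, slot 12 empty => index 12.
Table: [., 70, ., ., ., 109, 695, ., 996, 200, 139, ., 376]

9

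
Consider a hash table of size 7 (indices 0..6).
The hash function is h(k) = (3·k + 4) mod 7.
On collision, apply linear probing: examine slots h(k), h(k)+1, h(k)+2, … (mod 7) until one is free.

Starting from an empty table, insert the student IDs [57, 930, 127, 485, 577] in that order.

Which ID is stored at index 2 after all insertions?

127

Insert 57: h=0, slot 0 empty => index 0.
Insert 930: h=1, slot 1 empty => index 1.
Insert 127: h=0, slots 0,1 occupied => index 2.
Insert 485: h=3, slot 3 empty => index 3.
Insert 577: h=6, slot 6 empty => index 6.
Table: [57, 930, 127, 485, ∅, ∅, 577]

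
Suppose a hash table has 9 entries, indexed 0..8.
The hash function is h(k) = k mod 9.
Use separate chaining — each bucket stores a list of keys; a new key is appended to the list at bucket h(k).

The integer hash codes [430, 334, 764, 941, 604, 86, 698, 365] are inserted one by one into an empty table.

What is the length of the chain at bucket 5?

430 -> bucket 7
334 -> bucket 1
764 -> bucket 8
941 -> bucket 5
604 -> bucket 1 (collision)
86 -> bucket 5 (collision)
698 -> bucket 5 (collision)
365 -> bucket 5 (collision)
Final buckets:
0: -
1: 334 -> 604
2: -
3: -
4: -
5: 941 -> 86 -> 698 -> 365
6: -
7: 430
8: 764

4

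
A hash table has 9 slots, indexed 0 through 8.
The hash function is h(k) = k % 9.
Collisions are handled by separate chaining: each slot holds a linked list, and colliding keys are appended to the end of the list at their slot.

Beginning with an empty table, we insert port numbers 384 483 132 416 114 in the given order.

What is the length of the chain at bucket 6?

384 → bucket 6
483 → bucket 6 (collision)
132 → bucket 6 (collision)
416 → bucket 2
114 → bucket 6 (collision)
Final buckets:
0: .
1: .
2: 416
3: .
4: .
5: .
6: 384 -> 483 -> 132 -> 114
7: .
8: .

4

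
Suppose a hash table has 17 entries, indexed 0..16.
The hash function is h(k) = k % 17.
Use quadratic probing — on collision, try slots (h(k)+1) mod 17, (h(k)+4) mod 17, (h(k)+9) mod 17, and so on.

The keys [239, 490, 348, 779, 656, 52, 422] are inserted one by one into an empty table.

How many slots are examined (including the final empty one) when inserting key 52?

239: h=1 => slot 1
490: h=14 => slot 14
348: h=8 => slot 8
779: h=14, probe 14,15 => slot 15
656: h=10 => slot 10
52: h=1, probe 1,2 => slot 2
422: h=14, probe 14,15,1,6 => slot 6
Table: [., 239, 52, ., ., ., 422, ., 348, ., 656, ., ., ., 490, 779, .]

2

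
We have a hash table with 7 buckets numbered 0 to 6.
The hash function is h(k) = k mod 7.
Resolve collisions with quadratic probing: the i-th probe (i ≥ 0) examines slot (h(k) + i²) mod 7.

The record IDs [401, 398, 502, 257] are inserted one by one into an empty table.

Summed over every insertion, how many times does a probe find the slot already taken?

401: h=2 -> slot 2
398: h=6 -> slot 6
502: h=5 -> slot 5
257: h=5, probe 5,6,2,0 -> slot 0
Table: [257, _, 401, _, _, 502, 398]

3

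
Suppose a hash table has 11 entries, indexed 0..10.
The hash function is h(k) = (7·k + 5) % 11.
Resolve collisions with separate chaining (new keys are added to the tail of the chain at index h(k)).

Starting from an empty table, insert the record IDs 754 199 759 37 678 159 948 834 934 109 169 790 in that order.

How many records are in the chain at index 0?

Insert 754: h=3, bucket 3 empty → new chain.
Insert 199: h=1, bucket 1 empty → new chain.
Insert 759: h=5, bucket 5 empty → new chain.
Insert 37: h=0, bucket 0 empty → new chain.
Insert 678: h=10, bucket 10 empty → new chain.
Insert 159: h=7, bucket 7 empty → new chain.
Insert 948: h=8, bucket 8 empty → new chain.
Insert 834: h=2, bucket 2 empty → new chain.
Insert 934: h=9, bucket 9 empty → new chain.
Insert 109: h=9, bucket 9 nonempty → append to chain.
Insert 169: h=0, bucket 0 nonempty → append to chain.
Insert 790: h=2, bucket 2 nonempty → append to chain.
Final buckets:
0: 37 -> 169
1: 199
2: 834 -> 790
3: 754
4: ∅
5: 759
6: ∅
7: 159
8: 948
9: 934 -> 109
10: 678

2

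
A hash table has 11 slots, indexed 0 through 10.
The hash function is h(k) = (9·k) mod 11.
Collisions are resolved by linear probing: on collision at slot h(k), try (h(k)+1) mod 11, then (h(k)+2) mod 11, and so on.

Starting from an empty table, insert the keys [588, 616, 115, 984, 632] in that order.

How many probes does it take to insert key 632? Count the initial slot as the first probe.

4

588: h=1 => slot 1
616: h=0 => slot 0
115: h=1, probe 1,2 => slot 2
984: h=1, probe 1,2,3 => slot 3
632: h=1, probe 1,2,3,4 => slot 4
Table: [616, 588, 115, 984, 632, -, -, -, -, -, -]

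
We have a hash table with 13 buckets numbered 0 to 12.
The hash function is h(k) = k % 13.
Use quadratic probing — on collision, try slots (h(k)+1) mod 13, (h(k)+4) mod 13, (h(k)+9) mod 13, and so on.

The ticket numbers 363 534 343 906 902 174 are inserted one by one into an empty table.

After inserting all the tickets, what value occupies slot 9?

363 hashes to 12; slot 12 is free → place at 12.
534 hashes to 1; slot 1 is free → place at 1.
343 hashes to 5; slot 5 is free → place at 5.
906 hashes to 9; slot 9 is free → place at 9.
902 hashes to 5; 5 taken → place at 6.
174 hashes to 5; 5,6,9,1 taken → place at 8.
Table: [_, 534, _, _, _, 343, 902, _, 174, 906, _, _, 363]

906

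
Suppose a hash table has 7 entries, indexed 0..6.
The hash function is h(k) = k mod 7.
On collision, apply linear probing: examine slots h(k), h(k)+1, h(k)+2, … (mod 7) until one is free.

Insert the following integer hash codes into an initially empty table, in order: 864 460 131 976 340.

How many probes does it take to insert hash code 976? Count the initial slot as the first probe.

2

Insert 864: h=3, slot 3 empty => index 3.
Insert 460: h=5, slot 5 empty => index 5.
Insert 131: h=5, slot 5 occupied => index 6.
Insert 976: h=3, slot 3 occupied => index 4.
Insert 340: h=4, slots 4,5,6 occupied => index 0.
Table: [340, -, -, 864, 976, 460, 131]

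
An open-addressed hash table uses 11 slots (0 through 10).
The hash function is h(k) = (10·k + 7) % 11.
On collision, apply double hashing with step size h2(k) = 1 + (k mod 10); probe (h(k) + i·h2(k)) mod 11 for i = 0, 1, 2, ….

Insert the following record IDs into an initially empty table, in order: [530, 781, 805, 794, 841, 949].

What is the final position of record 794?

530 hashes to 5; slot 5 is free -> place at 5.
781 hashes to 7; slot 7 is free -> place at 7.
805 hashes to 5, h2=6; 5 taken -> place at 0.
794 hashes to 5, h2=5; 5 taken -> place at 10.
841 hashes to 2; slot 2 is free -> place at 2.
949 hashes to 4; slot 4 is free -> place at 4.
Table: [805, ., 841, ., 949, 530, ., 781, ., ., 794]

10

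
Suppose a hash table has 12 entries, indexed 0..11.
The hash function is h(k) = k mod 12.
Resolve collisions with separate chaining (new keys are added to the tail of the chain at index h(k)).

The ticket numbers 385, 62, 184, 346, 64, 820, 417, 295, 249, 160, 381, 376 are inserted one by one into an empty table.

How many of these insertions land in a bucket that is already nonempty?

Insert 385: h=1, bucket 1 empty → new chain.
Insert 62: h=2, bucket 2 empty → new chain.
Insert 184: h=4, bucket 4 empty → new chain.
Insert 346: h=10, bucket 10 empty → new chain.
Insert 64: h=4, bucket 4 nonempty → append to chain.
Insert 820: h=4, bucket 4 nonempty → append to chain.
Insert 417: h=9, bucket 9 empty → new chain.
Insert 295: h=7, bucket 7 empty → new chain.
Insert 249: h=9, bucket 9 nonempty → append to chain.
Insert 160: h=4, bucket 4 nonempty → append to chain.
Insert 381: h=9, bucket 9 nonempty → append to chain.
Insert 376: h=4, bucket 4 nonempty → append to chain.
Final buckets:
0: —
1: 385
2: 62
3: —
4: 184 -> 64 -> 820 -> 160 -> 376
5: —
6: —
7: 295
8: —
9: 417 -> 249 -> 381
10: 346
11: —

6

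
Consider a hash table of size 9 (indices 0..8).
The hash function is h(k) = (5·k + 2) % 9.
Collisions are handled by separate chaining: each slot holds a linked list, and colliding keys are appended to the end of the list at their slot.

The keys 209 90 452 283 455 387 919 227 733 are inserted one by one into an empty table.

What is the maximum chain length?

Insert 209: h=3, bucket 3 empty -> new chain.
Insert 90: h=2, bucket 2 empty -> new chain.
Insert 452: h=3, bucket 3 nonempty -> append to chain.
Insert 283: h=4, bucket 4 empty -> new chain.
Insert 455: h=0, bucket 0 empty -> new chain.
Insert 387: h=2, bucket 2 nonempty -> append to chain.
Insert 919: h=7, bucket 7 empty -> new chain.
Insert 227: h=3, bucket 3 nonempty -> append to chain.
Insert 733: h=4, bucket 4 nonempty -> append to chain.
Final buckets:
0: 455
1: ∅
2: 90 -> 387
3: 209 -> 452 -> 227
4: 283 -> 733
5: ∅
6: ∅
7: 919
8: ∅

3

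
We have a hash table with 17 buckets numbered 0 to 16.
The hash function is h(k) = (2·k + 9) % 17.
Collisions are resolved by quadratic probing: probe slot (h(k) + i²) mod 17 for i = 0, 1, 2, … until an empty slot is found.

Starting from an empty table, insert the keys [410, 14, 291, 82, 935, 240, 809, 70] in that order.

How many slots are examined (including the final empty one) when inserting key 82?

2

410: h=13 => slot 13
14: h=3 => slot 3
291: h=13, probe 13,14 => slot 14
82: h=3, probe 3,4 => slot 4
935: h=9 => slot 9
240: h=13, probe 13,14,0 => slot 0
809: h=12 => slot 12
70: h=13, probe 13,14,0,5 => slot 5
Table: [240, ., ., 14, 82, 70, ., ., ., 935, ., ., 809, 410, 291, ., .]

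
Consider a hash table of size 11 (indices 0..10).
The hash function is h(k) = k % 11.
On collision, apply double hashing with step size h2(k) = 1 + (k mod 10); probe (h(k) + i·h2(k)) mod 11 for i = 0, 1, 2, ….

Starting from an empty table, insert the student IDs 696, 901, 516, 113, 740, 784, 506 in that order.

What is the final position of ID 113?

7

696: h=3 => slot 3
901: h=10 => slot 10
516: h=10, h2=7, probe 10,6 => slot 6
113: h=3, h2=4, probe 3,7 => slot 7
740: h=3, h2=1, probe 3,4 => slot 4
784: h=3, h2=5, probe 3,8 => slot 8
506: h=0 => slot 0
Table: [506, _, _, 696, 740, _, 516, 113, 784, _, 901]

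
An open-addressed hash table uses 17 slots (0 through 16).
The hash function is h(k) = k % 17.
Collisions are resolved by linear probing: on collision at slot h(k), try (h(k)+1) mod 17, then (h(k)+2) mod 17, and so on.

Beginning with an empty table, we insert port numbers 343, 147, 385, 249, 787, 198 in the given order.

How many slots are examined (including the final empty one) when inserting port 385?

2

343: h=3 -> slot 3
147: h=11 -> slot 11
385: h=11, probe 11,12 -> slot 12
249: h=11, probe 11,12,13 -> slot 13
787: h=5 -> slot 5
198: h=11, probe 11,12,13,14 -> slot 14
Table: [_, _, _, 343, _, 787, _, _, _, _, _, 147, 385, 249, 198, _, _]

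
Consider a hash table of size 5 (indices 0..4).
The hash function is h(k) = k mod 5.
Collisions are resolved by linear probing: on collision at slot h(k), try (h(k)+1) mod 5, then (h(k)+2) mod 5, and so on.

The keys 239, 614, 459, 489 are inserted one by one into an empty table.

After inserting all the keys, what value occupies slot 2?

489

239: h=4 => slot 4
614: h=4, probe 4,0 => slot 0
459: h=4, probe 4,0,1 => slot 1
489: h=4, probe 4,0,1,2 => slot 2
Table: [614, 459, 489, _, 239]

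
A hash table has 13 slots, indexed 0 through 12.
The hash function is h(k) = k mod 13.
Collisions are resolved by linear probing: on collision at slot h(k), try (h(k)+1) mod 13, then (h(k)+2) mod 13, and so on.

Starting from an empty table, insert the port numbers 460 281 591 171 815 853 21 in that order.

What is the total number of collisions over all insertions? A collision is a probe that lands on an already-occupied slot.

460 hashes to 5; slot 5 is free => place at 5.
281 hashes to 8; slot 8 is free => place at 8.
591 hashes to 6; slot 6 is free => place at 6.
171 hashes to 2; slot 2 is free => place at 2.
815 hashes to 9; slot 9 is free => place at 9.
853 hashes to 8; 8,9 taken => place at 10.
21 hashes to 8; 8,9,10 taken => place at 11.
Table: [∅, ∅, 171, ∅, ∅, 460, 591, ∅, 281, 815, 853, 21, ∅]

5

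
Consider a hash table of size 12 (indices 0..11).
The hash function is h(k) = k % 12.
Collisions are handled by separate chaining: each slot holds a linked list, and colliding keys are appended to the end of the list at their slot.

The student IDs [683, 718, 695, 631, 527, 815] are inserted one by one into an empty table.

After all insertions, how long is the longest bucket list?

4

Insert 683: h=11, bucket 11 empty → new chain.
Insert 718: h=10, bucket 10 empty → new chain.
Insert 695: h=11, bucket 11 nonempty → append to chain.
Insert 631: h=7, bucket 7 empty → new chain.
Insert 527: h=11, bucket 11 nonempty → append to chain.
Insert 815: h=11, bucket 11 nonempty → append to chain.
Final buckets:
0: -
1: -
2: -
3: -
4: -
5: -
6: -
7: 631
8: -
9: -
10: 718
11: 683 -> 695 -> 527 -> 815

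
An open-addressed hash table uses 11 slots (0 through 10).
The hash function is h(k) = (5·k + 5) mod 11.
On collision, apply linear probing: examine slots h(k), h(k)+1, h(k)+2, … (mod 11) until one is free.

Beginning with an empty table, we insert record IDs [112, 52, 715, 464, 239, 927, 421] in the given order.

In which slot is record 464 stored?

6

112 hashes to 4; slot 4 is free -> place at 4.
52 hashes to 1; slot 1 is free -> place at 1.
715 hashes to 5; slot 5 is free -> place at 5.
464 hashes to 4; 4,5 taken -> place at 6.
239 hashes to 1; 1 taken -> place at 2.
927 hashes to 9; slot 9 is free -> place at 9.
421 hashes to 9; 9 taken -> place at 10.
Table: [., 52, 239, ., 112, 715, 464, ., ., 927, 421]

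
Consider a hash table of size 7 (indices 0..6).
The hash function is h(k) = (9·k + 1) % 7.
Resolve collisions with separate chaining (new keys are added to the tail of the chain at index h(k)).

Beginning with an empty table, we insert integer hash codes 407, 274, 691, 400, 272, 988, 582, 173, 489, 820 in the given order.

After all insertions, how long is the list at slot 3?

Insert 407: h=3, bucket 3 empty -> new chain.
Insert 274: h=3, bucket 3 nonempty -> append to chain.
Insert 691: h=4, bucket 4 empty -> new chain.
Insert 400: h=3, bucket 3 nonempty -> append to chain.
Insert 272: h=6, bucket 6 empty -> new chain.
Insert 988: h=3, bucket 3 nonempty -> append to chain.
Insert 582: h=3, bucket 3 nonempty -> append to chain.
Insert 173: h=4, bucket 4 nonempty -> append to chain.
Insert 489: h=6, bucket 6 nonempty -> append to chain.
Insert 820: h=3, bucket 3 nonempty -> append to chain.
Final buckets:
0: -
1: -
2: -
3: 407 -> 274 -> 400 -> 988 -> 582 -> 820
4: 691 -> 173
5: -
6: 272 -> 489

6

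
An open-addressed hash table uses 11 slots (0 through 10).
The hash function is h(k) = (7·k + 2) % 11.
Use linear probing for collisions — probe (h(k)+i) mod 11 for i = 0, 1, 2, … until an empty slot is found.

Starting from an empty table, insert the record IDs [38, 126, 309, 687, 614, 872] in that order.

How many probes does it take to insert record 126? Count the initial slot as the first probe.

Insert 38: h=4, slot 4 empty -> index 4.
Insert 126: h=4, slot 4 occupied -> index 5.
Insert 309: h=9, slot 9 empty -> index 9.
Insert 687: h=4, slots 4,5 occupied -> index 6.
Insert 614: h=10, slot 10 empty -> index 10.
Insert 872: h=1, slot 1 empty -> index 1.
Table: [∅, 872, ∅, ∅, 38, 126, 687, ∅, ∅, 309, 614]

2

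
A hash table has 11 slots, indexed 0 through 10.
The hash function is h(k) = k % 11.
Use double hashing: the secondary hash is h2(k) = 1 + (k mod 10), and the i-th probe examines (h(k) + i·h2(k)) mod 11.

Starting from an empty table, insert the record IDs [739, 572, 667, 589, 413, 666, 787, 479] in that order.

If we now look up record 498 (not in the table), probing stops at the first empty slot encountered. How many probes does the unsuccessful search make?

2

739 hashes to 2; slot 2 is free => place at 2.
572 hashes to 0; slot 0 is free => place at 0.
667 hashes to 7; slot 7 is free => place at 7.
589 hashes to 6; slot 6 is free => place at 6.
413 hashes to 6, h2=4; 6 taken => place at 10.
666 hashes to 6, h2=7; 6,2 taken => place at 9.
787 hashes to 6, h2=8; 6 taken => place at 3.
479 hashes to 6, h2=10; 6 taken => place at 5.
Table: [572, -, 739, 787, -, 479, 589, 667, -, 666, 413]
Lookup 498: h=3, h2=9, probe 3,1 → slot 1 empty, not found.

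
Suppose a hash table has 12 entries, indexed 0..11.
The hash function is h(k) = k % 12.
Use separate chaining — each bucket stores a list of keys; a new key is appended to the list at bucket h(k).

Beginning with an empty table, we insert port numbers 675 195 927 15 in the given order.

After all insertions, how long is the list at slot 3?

Insert 675: h=3, bucket 3 empty -> new chain.
Insert 195: h=3, bucket 3 nonempty -> append to chain.
Insert 927: h=3, bucket 3 nonempty -> append to chain.
Insert 15: h=3, bucket 3 nonempty -> append to chain.
Final buckets:
0: ∅
1: ∅
2: ∅
3: 675 -> 195 -> 927 -> 15
4: ∅
5: ∅
6: ∅
7: ∅
8: ∅
9: ∅
10: ∅
11: ∅

4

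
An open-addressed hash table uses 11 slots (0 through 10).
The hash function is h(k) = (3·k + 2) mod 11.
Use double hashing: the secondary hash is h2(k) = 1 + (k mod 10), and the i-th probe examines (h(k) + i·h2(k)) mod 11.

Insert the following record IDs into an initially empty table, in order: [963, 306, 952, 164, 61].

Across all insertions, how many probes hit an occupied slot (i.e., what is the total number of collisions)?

Insert 963: h=9, slot 9 empty → index 9.
Insert 306: h=7, slot 7 empty → index 7.
Insert 952: h=9, h2=3, slot 9 occupied → index 1.
Insert 164: h=10, slot 10 empty → index 10.
Insert 61: h=9, h2=2, slot 9 occupied → index 0.
Table: [61, 952, —, —, —, —, —, 306, —, 963, 164]

2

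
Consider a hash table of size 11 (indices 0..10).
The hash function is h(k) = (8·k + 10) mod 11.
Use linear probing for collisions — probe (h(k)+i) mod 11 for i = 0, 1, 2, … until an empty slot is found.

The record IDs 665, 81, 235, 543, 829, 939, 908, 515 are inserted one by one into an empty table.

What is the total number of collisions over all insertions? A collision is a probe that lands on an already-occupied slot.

665: h=6 -> slot 6
81: h=9 -> slot 9
235: h=9, probe 9,10 -> slot 10
543: h=9, probe 9,10,0 -> slot 0
829: h=9, probe 9,10,0,1 -> slot 1
939: h=9, probe 9,10,0,1,2 -> slot 2
908: h=3 -> slot 3
515: h=5 -> slot 5
Table: [543, 829, 939, 908, ., 515, 665, ., ., 81, 235]

10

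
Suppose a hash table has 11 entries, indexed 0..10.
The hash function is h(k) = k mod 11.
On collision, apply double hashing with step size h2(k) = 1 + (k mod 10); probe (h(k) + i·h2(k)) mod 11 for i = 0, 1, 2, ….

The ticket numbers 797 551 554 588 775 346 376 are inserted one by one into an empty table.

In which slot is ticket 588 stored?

3

797: h=5 → slot 5
551: h=1 → slot 1
554: h=4 → slot 4
588: h=5, h2=9, probe 5,3 → slot 3
775: h=5, h2=6, probe 5,0 → slot 0
346: h=5, h2=7, probe 5,1,8 → slot 8
376: h=2 → slot 2
Table: [775, 551, 376, 588, 554, 797, —, —, 346, —, —]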